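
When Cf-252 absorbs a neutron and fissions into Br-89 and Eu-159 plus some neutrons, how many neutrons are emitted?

5

Conserve mass number: 253 = 89 + 159 + k, so k = 253 − 248 = 5.
Check atomic number: 98 = 35 + 63 + 0 = 98. ✓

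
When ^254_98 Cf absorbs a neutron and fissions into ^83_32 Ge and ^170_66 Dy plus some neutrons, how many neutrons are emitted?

2

Conserve mass number: 255 = 83 + 170 + k, so k = 255 − 253 = 2.
Check atomic number: 98 = 32 + 66 + 0 = 98. ✓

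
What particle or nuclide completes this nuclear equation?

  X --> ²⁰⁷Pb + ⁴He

Po-211

Conserve mass number: A = 207 + 4, so A = 211.
Conserve atomic number: Z = 82 + 2, so Z = 84.
Z = 84 is polonium, so the species is ²¹¹Po.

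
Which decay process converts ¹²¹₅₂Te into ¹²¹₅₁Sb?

ΔA = 121 − 121 = 0; ΔZ = 51 − 52 = -1.
A is unchanged and Z drops by 1 — a proton has become a neutron (β⁺ emission or electron capture).

beta-plus decay or electron capture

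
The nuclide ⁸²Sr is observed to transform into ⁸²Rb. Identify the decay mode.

ΔA = 82 − 82 = 0; ΔZ = 37 − 38 = -1.
A is unchanged and Z drops by 1 — a proton has become a neutron (β⁺ emission or electron capture).

beta-plus decay or electron capture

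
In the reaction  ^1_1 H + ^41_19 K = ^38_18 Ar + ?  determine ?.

alpha particle

Conserve mass number: 1 + 41 = 38 + A, so A = 4.
Conserve atomic number: 1 + 19 = 18 + Z, so Z = 2.
A = 4 and Z = 2 is ^4_2 He — an alpha particle.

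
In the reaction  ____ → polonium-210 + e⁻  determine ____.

Conserve mass number: A = 210 + 0, so A = 210.
Conserve atomic number: Z = 84 − 1, so Z = 83.
Z = 83 is bismuth, so the species is bismuth-210.

Bi-210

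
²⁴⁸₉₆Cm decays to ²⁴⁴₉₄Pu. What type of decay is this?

alpha decay

ΔA = 244 − 248 = -4; ΔZ = 94 − 96 = -2.
A drops by 4 and Z drops by 2 — the signature of alpha emission.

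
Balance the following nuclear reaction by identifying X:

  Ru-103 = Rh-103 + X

Conserve mass number: 103 = 103 + A, so A = 0.
Conserve atomic number: 44 = 45 + Z, so Z = -1.
A = 0 and Z = -1 is e⁻ — a beta-minus particle.

beta-minus particle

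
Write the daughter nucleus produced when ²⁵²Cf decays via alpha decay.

Cm-248

Alpha decay: mass number changes by -4, atomic number by -2.
A: 252 − 4 = 248; Z: 98 − 2 = 96.
Z = 96 is curium, so the daughter is ²⁴⁸Cm.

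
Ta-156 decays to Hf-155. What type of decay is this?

proton emission

ΔA = 155 − 156 = -1; ΔZ = 72 − 73 = -1.
A drops by 1 and Z drops by 1 — a proton was emitted.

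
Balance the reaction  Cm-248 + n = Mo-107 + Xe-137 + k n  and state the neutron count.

Conserve mass number: 249 = 107 + 137 + k, so k = 249 − 244 = 5.
Check atomic number: 96 = 42 + 54 + 0 = 96. ✓

5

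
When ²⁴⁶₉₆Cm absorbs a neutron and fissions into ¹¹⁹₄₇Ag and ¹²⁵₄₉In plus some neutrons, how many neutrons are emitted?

Conserve mass number: 247 = 119 + 125 + k, so k = 247 − 244 = 3.
Check atomic number: 96 = 47 + 49 + 0 = 96. ✓

3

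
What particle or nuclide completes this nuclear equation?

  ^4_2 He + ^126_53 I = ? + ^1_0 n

Cs-129

Conserve mass number: 4 + 126 = A + 1, so A = 129.
Conserve atomic number: 2 + 53 = Z + 0, so Z = 55.
Z = 55 is caesium, so the species is ^129_55 Cs.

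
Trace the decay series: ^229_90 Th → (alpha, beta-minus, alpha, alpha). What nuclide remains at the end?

At-217

Start: (A, Z) = (229, 90).
After α: (225, 88).
After β⁻: (225, 89).
After α: (221, 87).
After α: (217, 85).
Z = 85 is astatine.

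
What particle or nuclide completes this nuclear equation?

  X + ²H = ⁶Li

Conserve mass number: A + 2 = 6, so A = 4.
Conserve atomic number: Z + 1 = 3, so Z = 2.
A = 4 and Z = 2 is ⁴He — an alpha particle.

alpha particle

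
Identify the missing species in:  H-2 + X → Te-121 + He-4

I-123

Conserve mass number: 2 + A = 121 + 4, so A = 123.
Conserve atomic number: 1 + Z = 52 + 2, so Z = 53.
Z = 53 is iodine, so the species is I-123.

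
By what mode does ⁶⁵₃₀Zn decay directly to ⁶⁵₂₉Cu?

beta-plus decay or electron capture

ΔA = 65 − 65 = 0; ΔZ = 29 − 30 = -1.
A is unchanged and Z drops by 1 — a proton has become a neutron (β⁺ emission or electron capture).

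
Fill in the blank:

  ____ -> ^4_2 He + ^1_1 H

Conserve mass number: A = 4 + 1, so A = 5.
Conserve atomic number: Z = 2 + 1, so Z = 3.
Z = 3 is lithium, so the species is ^5_3 Li.

Li-5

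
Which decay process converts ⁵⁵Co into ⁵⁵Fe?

ΔA = 55 − 55 = 0; ΔZ = 26 − 27 = -1.
A is unchanged and Z drops by 1 — a proton has become a neutron (β⁺ emission or electron capture).

beta-plus decay or electron capture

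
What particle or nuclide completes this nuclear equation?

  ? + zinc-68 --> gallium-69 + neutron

Conserve mass number: A + 68 = 69 + 1, so A = 2.
Conserve atomic number: Z + 30 = 31 + 0, so Z = 1.
A = 2 and Z = 1 is hydrogen-2 — a deuteron.

deuteron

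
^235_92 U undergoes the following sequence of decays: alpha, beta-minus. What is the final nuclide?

Start: (A, Z) = (235, 92).
After α: (231, 90).
After β⁻: (231, 91).
Z = 91 is protactinium.

Pa-231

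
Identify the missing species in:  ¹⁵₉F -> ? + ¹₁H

O-14

Conserve mass number: 15 = A + 1, so A = 14.
Conserve atomic number: 9 = Z + 1, so Z = 8.
Z = 8 is oxygen, so the species is ¹⁴₈O.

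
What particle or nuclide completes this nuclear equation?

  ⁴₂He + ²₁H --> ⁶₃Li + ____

gamma ray

Conserve mass number: 4 + 2 = 6 + A, so A = 0.
Conserve atomic number: 2 + 1 = 3 + Z, so Z = 0.
A = 0 and Z = 0 is ⁰₀γ — a gamma ray.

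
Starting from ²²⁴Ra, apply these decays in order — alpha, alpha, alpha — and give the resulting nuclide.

Start: (A, Z) = (224, 88).
After α: (220, 86).
After α: (216, 84).
After α: (212, 82).
Z = 82 is lead.

Pb-212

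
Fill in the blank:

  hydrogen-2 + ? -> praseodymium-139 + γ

Conserve mass number: 2 + A = 139 + 0, so A = 137.
Conserve atomic number: 1 + Z = 59 + 0, so Z = 58.
Z = 58 is cerium, so the species is cerium-137.

Ce-137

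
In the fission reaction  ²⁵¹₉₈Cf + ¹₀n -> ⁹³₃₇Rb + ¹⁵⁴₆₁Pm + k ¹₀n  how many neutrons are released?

Conserve mass number: 252 = 93 + 154 + k, so k = 252 − 247 = 5.
Check atomic number: 98 = 37 + 61 + 0 = 98. ✓

5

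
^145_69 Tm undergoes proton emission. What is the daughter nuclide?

Proton emission: mass number changes by -1, atomic number by -1.
A: 145 − 1 = 144; Z: 69 − 1 = 68.
Z = 68 is erbium, so the daughter is ^144_68 Er.

Er-144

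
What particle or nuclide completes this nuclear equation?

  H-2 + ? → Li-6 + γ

Conserve mass number: 2 + A = 6 + 0, so A = 4.
Conserve atomic number: 1 + Z = 3 + 0, so Z = 2.
A = 4 and Z = 2 is He-4 — an alpha particle.

alpha particle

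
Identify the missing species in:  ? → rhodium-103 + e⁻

Conserve mass number: A = 103 + 0, so A = 103.
Conserve atomic number: Z = 45 − 1, so Z = 44.
Z = 44 is ruthenium, so the species is ruthenium-103.

Ru-103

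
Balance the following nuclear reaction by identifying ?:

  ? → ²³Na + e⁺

Conserve mass number: A = 23 + 0, so A = 23.
Conserve atomic number: Z = 11 + 1, so Z = 12.
Z = 12 is magnesium, so the species is ²³Mg.

Mg-23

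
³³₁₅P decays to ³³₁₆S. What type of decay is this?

beta-minus decay

ΔA = 33 − 33 = 0; ΔZ = 16 − 15 = +1.
A is unchanged and Z rises by 1 — a neutron has become a proton (β⁻ decay).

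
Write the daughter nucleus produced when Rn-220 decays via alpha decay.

Po-216

Alpha decay: mass number changes by -4, atomic number by -2.
A: 220 − 4 = 216; Z: 86 − 2 = 84.
Z = 84 is polonium, so the daughter is Po-216.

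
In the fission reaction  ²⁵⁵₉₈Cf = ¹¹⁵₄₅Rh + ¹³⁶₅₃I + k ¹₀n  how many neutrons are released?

Conserve mass number: 255 = 115 + 136 + k, so k = 255 − 251 = 4.
Check atomic number: 98 = 45 + 53 + 0 = 98. ✓

4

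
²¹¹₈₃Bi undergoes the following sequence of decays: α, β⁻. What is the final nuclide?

Start: (A, Z) = (211, 83).
After α: (207, 81).
After β⁻: (207, 82).
Z = 82 is lead.

Pb-207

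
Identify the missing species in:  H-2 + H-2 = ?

He-4

Conserve mass number: 2 + 2 = A, so A = 4.
Conserve atomic number: 1 + 1 = Z, so Z = 2.
A = 4 and Z = 2 is He-4 — an alpha particle.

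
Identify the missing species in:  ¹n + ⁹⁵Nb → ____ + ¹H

Zr-95

Conserve mass number: 1 + 95 = A + 1, so A = 95.
Conserve atomic number: 0 + 41 = Z + 1, so Z = 40.
Z = 40 is zirconium, so the species is ⁹⁵Zr.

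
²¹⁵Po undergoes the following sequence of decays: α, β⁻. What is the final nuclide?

Start: (A, Z) = (215, 84).
After α: (211, 82).
After β⁻: (211, 83).
Z = 83 is bismuth.

Bi-211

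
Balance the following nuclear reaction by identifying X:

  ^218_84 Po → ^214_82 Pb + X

alpha particle

Conserve mass number: 218 = 214 + A, so A = 4.
Conserve atomic number: 84 = 82 + Z, so Z = 2.
A = 4 and Z = 2 is ^4_2 He — an alpha particle.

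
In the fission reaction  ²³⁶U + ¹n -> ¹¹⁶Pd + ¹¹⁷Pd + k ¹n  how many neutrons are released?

4

Conserve mass number: 237 = 116 + 117 + k, so k = 237 − 233 = 4.
Check atomic number: 92 = 46 + 46 + 0 = 92. ✓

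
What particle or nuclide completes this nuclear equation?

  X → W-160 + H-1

Conserve mass number: A = 160 + 1, so A = 161.
Conserve atomic number: Z = 74 + 1, so Z = 75.
Z = 75 is rhenium, so the species is Re-161.

Re-161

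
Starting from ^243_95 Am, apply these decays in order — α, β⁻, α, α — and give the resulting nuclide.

Th-231

Start: (A, Z) = (243, 95).
After α: (239, 93).
After β⁻: (239, 94).
After α: (235, 92).
After α: (231, 90).
Z = 90 is thorium.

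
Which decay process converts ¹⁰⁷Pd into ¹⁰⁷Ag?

ΔA = 107 − 107 = 0; ΔZ = 47 − 46 = +1.
A is unchanged and Z rises by 1 — a neutron has become a proton (β⁻ decay).

beta-minus decay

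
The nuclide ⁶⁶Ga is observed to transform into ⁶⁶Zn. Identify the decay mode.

beta-plus decay or electron capture

ΔA = 66 − 66 = 0; ΔZ = 30 − 31 = -1.
A is unchanged and Z drops by 1 — a proton has become a neutron (β⁺ emission or electron capture).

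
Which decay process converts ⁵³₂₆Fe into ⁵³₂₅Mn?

ΔA = 53 − 53 = 0; ΔZ = 25 − 26 = -1.
A is unchanged and Z drops by 1 — a proton has become a neutron (β⁺ emission or electron capture).

beta-plus decay or electron capture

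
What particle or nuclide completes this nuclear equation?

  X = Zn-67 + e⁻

Conserve mass number: A = 67 + 0, so A = 67.
Conserve atomic number: Z = 30 − 1, so Z = 29.
Z = 29 is copper, so the species is Cu-67.

Cu-67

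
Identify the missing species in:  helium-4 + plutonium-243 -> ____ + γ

Cm-247

Conserve mass number: 4 + 243 = A + 0, so A = 247.
Conserve atomic number: 2 + 94 = Z + 0, so Z = 96.
Z = 96 is curium, so the species is curium-247.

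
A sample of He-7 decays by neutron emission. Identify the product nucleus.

He-6

Neutron emission: mass number changes by -1, atomic number by +0.
A: 7 − 1 = 6; Z: 2 = 2.
Z = 2 is helium, so the daughter is He-6.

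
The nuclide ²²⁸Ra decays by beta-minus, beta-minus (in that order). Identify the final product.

Th-228

Start: (A, Z) = (228, 88).
After β⁻: (228, 89).
After β⁻: (228, 90).
Z = 90 is thorium.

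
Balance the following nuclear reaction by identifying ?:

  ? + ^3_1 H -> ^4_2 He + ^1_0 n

Conserve mass number: A + 3 = 4 + 1, so A = 2.
Conserve atomic number: Z + 1 = 2 + 0, so Z = 1.
A = 2 and Z = 1 is ^2_1 H — a deuteron.

deuteron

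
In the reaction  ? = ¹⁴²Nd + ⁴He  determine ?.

Sm-146

Conserve mass number: A = 142 + 4, so A = 146.
Conserve atomic number: Z = 60 + 2, so Z = 62.
Z = 62 is samarium, so the species is ¹⁴⁶Sm.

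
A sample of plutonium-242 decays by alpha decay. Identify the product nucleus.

Alpha decay: mass number changes by -4, atomic number by -2.
A: 242 − 4 = 238; Z: 94 − 2 = 92.
Z = 92 is uranium, so the daughter is uranium-238.

U-238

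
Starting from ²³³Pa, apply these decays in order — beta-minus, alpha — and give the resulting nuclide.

Th-229

Start: (A, Z) = (233, 91).
After β⁻: (233, 92).
After α: (229, 90).
Z = 90 is thorium.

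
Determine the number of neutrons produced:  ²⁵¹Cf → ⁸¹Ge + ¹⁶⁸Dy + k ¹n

2

Conserve mass number: 251 = 81 + 168 + k, so k = 251 − 249 = 2.
Check atomic number: 98 = 32 + 66 + 0 = 98. ✓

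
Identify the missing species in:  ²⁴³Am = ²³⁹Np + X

alpha particle

Conserve mass number: 243 = 239 + A, so A = 4.
Conserve atomic number: 95 = 93 + Z, so Z = 2.
A = 4 and Z = 2 is ⁴He — an alpha particle.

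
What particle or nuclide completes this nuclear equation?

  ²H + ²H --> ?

Conserve mass number: 2 + 2 = A, so A = 4.
Conserve atomic number: 1 + 1 = Z, so Z = 2.
A = 4 and Z = 2 is ⁴He — an alpha particle.

He-4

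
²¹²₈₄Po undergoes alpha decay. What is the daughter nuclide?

Pb-208

Alpha decay: mass number changes by -4, atomic number by -2.
A: 212 − 4 = 208; Z: 84 − 2 = 82.
Z = 82 is lead, so the daughter is ²⁰⁸₈₂Pb.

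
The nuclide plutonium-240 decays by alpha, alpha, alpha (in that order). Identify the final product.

Start: (A, Z) = (240, 94).
After α: (236, 92).
After α: (232, 90).
After α: (228, 88).
Z = 88 is radium.

Ra-228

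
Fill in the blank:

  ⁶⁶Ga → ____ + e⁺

Conserve mass number: 66 = A + 0, so A = 66.
Conserve atomic number: 31 = Z + 1, so Z = 30.
Z = 30 is zinc, so the species is ⁶⁶Zn.

Zn-66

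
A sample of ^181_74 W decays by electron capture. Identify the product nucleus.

Ta-181

Electron capture: mass number changes by +0, atomic number by -1.
A: 181 = 181; Z: 74 − 1 = 73.
Z = 73 is tantalum, so the daughter is ^181_73 Ta.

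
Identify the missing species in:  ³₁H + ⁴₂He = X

Li-7

Conserve mass number: 3 + 4 = A, so A = 7.
Conserve atomic number: 1 + 2 = Z, so Z = 3.
Z = 3 is lithium, so the species is ⁷₃Li.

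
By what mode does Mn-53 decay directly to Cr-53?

ΔA = 53 − 53 = 0; ΔZ = 24 − 25 = -1.
A is unchanged and Z drops by 1 — a proton has become a neutron (β⁺ emission or electron capture).

beta-plus decay or electron capture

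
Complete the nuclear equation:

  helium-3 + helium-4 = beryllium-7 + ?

Conserve mass number: 3 + 4 = 7 + A, so A = 0.
Conserve atomic number: 2 + 2 = 4 + Z, so Z = 0.
A = 0 and Z = 0 is γ — a gamma ray.

gamma ray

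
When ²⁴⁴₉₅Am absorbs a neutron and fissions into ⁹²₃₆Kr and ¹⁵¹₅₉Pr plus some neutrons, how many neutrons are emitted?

Conserve mass number: 245 = 92 + 151 + k, so k = 245 − 243 = 2.
Check atomic number: 95 = 36 + 59 + 0 = 95. ✓

2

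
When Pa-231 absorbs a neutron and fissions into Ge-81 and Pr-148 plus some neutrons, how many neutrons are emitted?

Conserve mass number: 232 = 81 + 148 + k, so k = 232 − 229 = 3.
Check atomic number: 91 = 32 + 59 + 0 = 91. ✓

3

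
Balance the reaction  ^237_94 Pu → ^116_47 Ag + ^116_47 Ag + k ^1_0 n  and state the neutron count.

5

Conserve mass number: 237 = 116 + 116 + k, so k = 237 − 232 = 5.
Check atomic number: 94 = 47 + 47 + 0 = 94. ✓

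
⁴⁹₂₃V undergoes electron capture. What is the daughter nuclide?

Electron capture: mass number changes by +0, atomic number by -1.
A: 49 = 49; Z: 23 − 1 = 22.
Z = 22 is titanium, so the daughter is ⁴⁹₂₂Ti.

Ti-49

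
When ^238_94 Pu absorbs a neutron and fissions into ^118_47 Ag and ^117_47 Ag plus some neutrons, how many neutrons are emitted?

Conserve mass number: 239 = 118 + 117 + k, so k = 239 − 235 = 4.
Check atomic number: 94 = 47 + 47 + 0 = 94. ✓

4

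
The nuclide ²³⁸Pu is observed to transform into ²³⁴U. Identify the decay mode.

ΔA = 234 − 238 = -4; ΔZ = 92 − 94 = -2.
A drops by 4 and Z drops by 2 — the signature of alpha emission.

alpha decay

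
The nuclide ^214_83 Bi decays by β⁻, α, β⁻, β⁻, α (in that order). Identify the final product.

Pb-206

Start: (A, Z) = (214, 83).
After β⁻: (214, 84).
After α: (210, 82).
After β⁻: (210, 83).
After β⁻: (210, 84).
After α: (206, 82).
Z = 82 is lead.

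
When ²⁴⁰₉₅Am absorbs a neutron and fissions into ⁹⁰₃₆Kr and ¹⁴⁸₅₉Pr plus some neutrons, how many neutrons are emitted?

3

Conserve mass number: 241 = 90 + 148 + k, so k = 241 − 238 = 3.
Check atomic number: 95 = 36 + 59 + 0 = 95. ✓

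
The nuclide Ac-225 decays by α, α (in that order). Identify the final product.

Start: (A, Z) = (225, 89).
After α: (221, 87).
After α: (217, 85).
Z = 85 is astatine.

At-217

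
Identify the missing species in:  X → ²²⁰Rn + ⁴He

Conserve mass number: A = 220 + 4, so A = 224.
Conserve atomic number: Z = 86 + 2, so Z = 88.
Z = 88 is radium, so the species is ²²⁴Ra.

Ra-224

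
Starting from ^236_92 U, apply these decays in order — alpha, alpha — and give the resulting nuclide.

Ra-228

Start: (A, Z) = (236, 92).
After α: (232, 90).
After α: (228, 88).
Z = 88 is radium.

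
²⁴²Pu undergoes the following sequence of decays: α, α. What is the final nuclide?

Th-234

Start: (A, Z) = (242, 94).
After α: (238, 92).
After α: (234, 90).
Z = 90 is thorium.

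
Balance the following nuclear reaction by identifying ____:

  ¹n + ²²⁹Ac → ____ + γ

Ac-230

Conserve mass number: 1 + 229 = A + 0, so A = 230.
Conserve atomic number: 0 + 89 = Z + 0, so Z = 89.
Z = 89 is actinium, so the species is ²³⁰Ac.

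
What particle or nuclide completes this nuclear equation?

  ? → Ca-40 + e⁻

K-40

Conserve mass number: A = 40 + 0, so A = 40.
Conserve atomic number: Z = 20 − 1, so Z = 19.
Z = 19 is potassium, so the species is K-40.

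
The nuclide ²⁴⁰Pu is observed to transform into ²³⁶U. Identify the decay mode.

alpha decay

ΔA = 236 − 240 = -4; ΔZ = 92 − 94 = -2.
A drops by 4 and Z drops by 2 — the signature of alpha emission.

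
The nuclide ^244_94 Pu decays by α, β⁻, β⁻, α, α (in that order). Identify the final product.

Start: (A, Z) = (244, 94).
After α: (240, 92).
After β⁻: (240, 93).
After β⁻: (240, 94).
After α: (236, 92).
After α: (232, 90).
Z = 90 is thorium.

Th-232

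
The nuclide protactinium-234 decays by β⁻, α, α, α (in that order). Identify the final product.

Rn-222

Start: (A, Z) = (234, 91).
After β⁻: (234, 92).
After α: (230, 90).
After α: (226, 88).
After α: (222, 86).
Z = 86 is radon.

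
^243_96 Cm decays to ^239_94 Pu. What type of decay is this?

ΔA = 239 − 243 = -4; ΔZ = 94 − 96 = -2.
A drops by 4 and Z drops by 2 — the signature of alpha emission.

alpha decay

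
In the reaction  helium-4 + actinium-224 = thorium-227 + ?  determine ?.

Conserve mass number: 4 + 224 = 227 + A, so A = 1.
Conserve atomic number: 2 + 89 = 90 + Z, so Z = 1.
A = 1 and Z = 1 is hydrogen-1 — a proton.

proton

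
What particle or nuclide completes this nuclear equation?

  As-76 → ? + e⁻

Se-76

Conserve mass number: 76 = A + 0, so A = 76.
Conserve atomic number: 33 = Z − 1, so Z = 34.
Z = 34 is selenium, so the species is Se-76.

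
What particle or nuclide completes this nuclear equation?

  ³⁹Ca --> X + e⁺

K-39

Conserve mass number: 39 = A + 0, so A = 39.
Conserve atomic number: 20 = Z + 1, so Z = 19.
Z = 19 is potassium, so the species is ³⁹K.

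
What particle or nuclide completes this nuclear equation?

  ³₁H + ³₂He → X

Li-6

Conserve mass number: 3 + 3 = A, so A = 6.
Conserve atomic number: 1 + 2 = Z, so Z = 3.
Z = 3 is lithium, so the species is ⁶₃Li.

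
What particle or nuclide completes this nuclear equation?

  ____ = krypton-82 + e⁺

Conserve mass number: A = 82 + 0, so A = 82.
Conserve atomic number: Z = 36 + 1, so Z = 37.
Z = 37 is rubidium, so the species is rubidium-82.

Rb-82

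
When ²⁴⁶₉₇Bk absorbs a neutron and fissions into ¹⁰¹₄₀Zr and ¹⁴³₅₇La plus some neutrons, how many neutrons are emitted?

Conserve mass number: 247 = 101 + 143 + k, so k = 247 − 244 = 3.
Check atomic number: 97 = 40 + 57 + 0 = 97. ✓

3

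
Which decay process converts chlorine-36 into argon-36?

beta-minus decay

ΔA = 36 − 36 = 0; ΔZ = 18 − 17 = +1.
A is unchanged and Z rises by 1 — a neutron has become a proton (β⁻ decay).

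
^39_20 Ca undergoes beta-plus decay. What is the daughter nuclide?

Beta-plus decay: mass number changes by +0, atomic number by -1.
A: 39 = 39; Z: 20 − 1 = 19.
Z = 19 is potassium, so the daughter is ^39_19 K.

K-39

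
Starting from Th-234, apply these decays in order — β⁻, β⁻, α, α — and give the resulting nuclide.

Ra-226

Start: (A, Z) = (234, 90).
After β⁻: (234, 91).
After β⁻: (234, 92).
After α: (230, 90).
After α: (226, 88).
Z = 88 is radium.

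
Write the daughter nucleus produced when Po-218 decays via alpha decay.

Alpha decay: mass number changes by -4, atomic number by -2.
A: 218 − 4 = 214; Z: 84 − 2 = 82.
Z = 82 is lead, so the daughter is Pb-214.

Pb-214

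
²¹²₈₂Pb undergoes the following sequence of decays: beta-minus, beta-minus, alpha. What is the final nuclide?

Start: (A, Z) = (212, 82).
After β⁻: (212, 83).
After β⁻: (212, 84).
After α: (208, 82).
Z = 82 is lead.

Pb-208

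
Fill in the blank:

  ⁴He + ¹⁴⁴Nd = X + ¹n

Sm-147

Conserve mass number: 4 + 144 = A + 1, so A = 147.
Conserve atomic number: 2 + 60 = Z + 0, so Z = 62.
Z = 62 is samarium, so the species is ¹⁴⁷Sm.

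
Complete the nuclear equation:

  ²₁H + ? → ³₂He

proton

Conserve mass number: 2 + A = 3, so A = 1.
Conserve atomic number: 1 + Z = 2, so Z = 1.
A = 1 and Z = 1 is ¹₁H — a proton.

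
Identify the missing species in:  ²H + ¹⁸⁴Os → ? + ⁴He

Re-182

Conserve mass number: 2 + 184 = A + 4, so A = 182.
Conserve atomic number: 1 + 76 = Z + 2, so Z = 75.
Z = 75 is rhenium, so the species is ¹⁸²Re.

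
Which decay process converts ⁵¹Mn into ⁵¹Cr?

ΔA = 51 − 51 = 0; ΔZ = 24 − 25 = -1.
A is unchanged and Z drops by 1 — a proton has become a neutron (β⁺ emission or electron capture).

beta-plus decay or electron capture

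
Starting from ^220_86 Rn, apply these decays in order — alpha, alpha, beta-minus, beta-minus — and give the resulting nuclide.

Start: (A, Z) = (220, 86).
After α: (216, 84).
After α: (212, 82).
After β⁻: (212, 83).
After β⁻: (212, 84).
Z = 84 is polonium.

Po-212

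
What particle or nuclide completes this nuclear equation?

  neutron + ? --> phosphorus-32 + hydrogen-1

S-32

Conserve mass number: 1 + A = 32 + 1, so A = 32.
Conserve atomic number: 0 + Z = 15 + 1, so Z = 16.
Z = 16 is sulfur, so the species is sulfur-32.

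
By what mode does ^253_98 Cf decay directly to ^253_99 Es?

ΔA = 253 − 253 = 0; ΔZ = 99 − 98 = +1.
A is unchanged and Z rises by 1 — a neutron has become a proton (β⁻ decay).

beta-minus decay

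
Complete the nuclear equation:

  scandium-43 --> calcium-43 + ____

Conserve mass number: 43 = 43 + A, so A = 0.
Conserve atomic number: 21 = 20 + Z, so Z = 1.
A = 0 and Z = 1 is e⁺ — a positron.

positron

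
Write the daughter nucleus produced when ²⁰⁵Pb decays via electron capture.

Tl-205

Electron capture: mass number changes by +0, atomic number by -1.
A: 205 = 205; Z: 82 − 1 = 81.
Z = 81 is thallium, so the daughter is ²⁰⁵Tl.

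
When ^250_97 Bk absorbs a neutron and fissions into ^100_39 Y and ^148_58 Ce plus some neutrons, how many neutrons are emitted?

3

Conserve mass number: 251 = 100 + 148 + k, so k = 251 − 248 = 3.
Check atomic number: 97 = 39 + 58 + 0 = 97. ✓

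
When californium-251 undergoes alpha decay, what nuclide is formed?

Cm-247

Alpha decay: mass number changes by -4, atomic number by -2.
A: 251 − 4 = 247; Z: 98 − 2 = 96.
Z = 96 is curium, so the daughter is curium-247.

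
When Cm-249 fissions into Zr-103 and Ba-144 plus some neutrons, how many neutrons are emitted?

2

Conserve mass number: 249 = 103 + 144 + k, so k = 249 − 247 = 2.
Check atomic number: 96 = 40 + 56 + 0 = 96. ✓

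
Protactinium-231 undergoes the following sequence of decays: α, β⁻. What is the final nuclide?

Start: (A, Z) = (231, 91).
After α: (227, 89).
After β⁻: (227, 90).
Z = 90 is thorium.

Th-227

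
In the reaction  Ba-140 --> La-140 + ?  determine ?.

beta-minus particle

Conserve mass number: 140 = 140 + A, so A = 0.
Conserve atomic number: 56 = 57 + Z, so Z = -1.
A = 0 and Z = -1 is e⁻ — a beta-minus particle.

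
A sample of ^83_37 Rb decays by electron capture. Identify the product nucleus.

Kr-83

Electron capture: mass number changes by +0, atomic number by -1.
A: 83 = 83; Z: 37 − 1 = 36.
Z = 36 is krypton, so the daughter is ^83_36 Kr.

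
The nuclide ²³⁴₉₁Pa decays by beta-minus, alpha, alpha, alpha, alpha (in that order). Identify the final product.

Start: (A, Z) = (234, 91).
After β⁻: (234, 92).
After α: (230, 90).
After α: (226, 88).
After α: (222, 86).
After α: (218, 84).
Z = 84 is polonium.

Po-218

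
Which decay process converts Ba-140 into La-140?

ΔA = 140 − 140 = 0; ΔZ = 57 − 56 = +1.
A is unchanged and Z rises by 1 — a neutron has become a proton (β⁻ decay).

beta-minus decay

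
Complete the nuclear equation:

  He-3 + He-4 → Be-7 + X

Conserve mass number: 3 + 4 = 7 + A, so A = 0.
Conserve atomic number: 2 + 2 = 4 + Z, so Z = 0.
A = 0 and Z = 0 is γ — a gamma ray.

gamma ray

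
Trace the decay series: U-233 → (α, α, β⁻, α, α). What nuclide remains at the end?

Start: (A, Z) = (233, 92).
After α: (229, 90).
After α: (225, 88).
After β⁻: (225, 89).
After α: (221, 87).
After α: (217, 85).
Z = 85 is astatine.

At-217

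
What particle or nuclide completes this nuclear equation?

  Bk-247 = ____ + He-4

Conserve mass number: 247 = A + 4, so A = 243.
Conserve atomic number: 97 = Z + 2, so Z = 95.
Z = 95 is americium, so the species is Am-243.

Am-243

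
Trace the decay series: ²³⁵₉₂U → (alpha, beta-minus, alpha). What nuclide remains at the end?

Start: (A, Z) = (235, 92).
After α: (231, 90).
After β⁻: (231, 91).
After α: (227, 89).
Z = 89 is actinium.

Ac-227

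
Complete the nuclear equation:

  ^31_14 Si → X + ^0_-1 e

Conserve mass number: 31 = A + 0, so A = 31.
Conserve atomic number: 14 = Z − 1, so Z = 15.
Z = 15 is phosphorus, so the species is ^31_15 P.

P-31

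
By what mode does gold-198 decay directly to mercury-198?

beta-minus decay

ΔA = 198 − 198 = 0; ΔZ = 80 − 79 = +1.
A is unchanged and Z rises by 1 — a neutron has become a proton (β⁻ decay).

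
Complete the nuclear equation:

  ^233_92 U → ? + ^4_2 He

Th-229

Conserve mass number: 233 = A + 4, so A = 229.
Conserve atomic number: 92 = Z + 2, so Z = 90.
Z = 90 is thorium, so the species is ^229_90 Th.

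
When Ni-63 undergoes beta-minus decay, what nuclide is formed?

Beta-minus decay: mass number changes by +0, atomic number by +1.
A: 63 = 63; Z: 28 + 1 = 29.
Z = 29 is copper, so the daughter is Cu-63.

Cu-63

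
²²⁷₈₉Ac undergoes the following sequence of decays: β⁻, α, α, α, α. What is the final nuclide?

Start: (A, Z) = (227, 89).
After β⁻: (227, 90).
After α: (223, 88).
After α: (219, 86).
After α: (215, 84).
After α: (211, 82).
Z = 82 is lead.

Pb-211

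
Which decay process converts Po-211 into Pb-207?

alpha decay

ΔA = 207 − 211 = -4; ΔZ = 82 − 84 = -2.
A drops by 4 and Z drops by 2 — the signature of alpha emission.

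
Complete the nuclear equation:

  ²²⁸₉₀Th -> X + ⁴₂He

Ra-224

Conserve mass number: 228 = A + 4, so A = 224.
Conserve atomic number: 90 = Z + 2, so Z = 88.
Z = 88 is radium, so the species is ²²⁴₈₈Ra.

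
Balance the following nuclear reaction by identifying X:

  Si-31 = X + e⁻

P-31

Conserve mass number: 31 = A + 0, so A = 31.
Conserve atomic number: 14 = Z − 1, so Z = 15.
Z = 15 is phosphorus, so the species is P-31.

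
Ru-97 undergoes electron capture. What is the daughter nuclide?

Tc-97

Electron capture: mass number changes by +0, atomic number by -1.
A: 97 = 97; Z: 44 − 1 = 43.
Z = 43 is technetium, so the daughter is Tc-97.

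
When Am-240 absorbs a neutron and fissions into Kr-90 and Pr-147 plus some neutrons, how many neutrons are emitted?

4

Conserve mass number: 241 = 90 + 147 + k, so k = 241 − 237 = 4.
Check atomic number: 95 = 36 + 59 + 0 = 95. ✓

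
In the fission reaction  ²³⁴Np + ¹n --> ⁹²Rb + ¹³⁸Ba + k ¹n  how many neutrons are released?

5

Conserve mass number: 235 = 92 + 138 + k, so k = 235 − 230 = 5.
Check atomic number: 93 = 37 + 56 + 0 = 93. ✓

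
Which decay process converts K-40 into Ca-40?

beta-minus decay

ΔA = 40 − 40 = 0; ΔZ = 20 − 19 = +1.
A is unchanged and Z rises by 1 — a neutron has become a proton (β⁻ decay).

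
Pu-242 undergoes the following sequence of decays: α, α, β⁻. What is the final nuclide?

Pa-234

Start: (A, Z) = (242, 94).
After α: (238, 92).
After α: (234, 90).
After β⁻: (234, 91).
Z = 91 is protactinium.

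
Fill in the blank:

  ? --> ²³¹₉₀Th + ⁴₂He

Conserve mass number: A = 231 + 4, so A = 235.
Conserve atomic number: Z = 90 + 2, so Z = 92.
Z = 92 is uranium, so the species is ²³⁵₉₂U.

U-235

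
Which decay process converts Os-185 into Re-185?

ΔA = 185 − 185 = 0; ΔZ = 75 − 76 = -1.
A is unchanged and Z drops by 1 — a proton has become a neutron (β⁺ emission or electron capture).

beta-plus decay or electron capture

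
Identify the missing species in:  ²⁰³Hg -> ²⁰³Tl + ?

Conserve mass number: 203 = 203 + A, so A = 0.
Conserve atomic number: 80 = 81 + Z, so Z = -1.
A = 0 and Z = -1 is e⁻ — a beta-minus particle.

beta-minus particle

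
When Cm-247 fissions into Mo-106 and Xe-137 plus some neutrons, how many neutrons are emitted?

Conserve mass number: 247 = 106 + 137 + k, so k = 247 − 243 = 4.
Check atomic number: 96 = 42 + 54 + 0 = 96. ✓

4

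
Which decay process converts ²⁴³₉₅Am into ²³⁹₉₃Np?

alpha decay

ΔA = 239 − 243 = -4; ΔZ = 93 − 95 = -2.
A drops by 4 and Z drops by 2 — the signature of alpha emission.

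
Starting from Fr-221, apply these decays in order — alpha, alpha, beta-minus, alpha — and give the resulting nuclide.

Pb-209

Start: (A, Z) = (221, 87).
After α: (217, 85).
After α: (213, 83).
After β⁻: (213, 84).
After α: (209, 82).
Z = 82 is lead.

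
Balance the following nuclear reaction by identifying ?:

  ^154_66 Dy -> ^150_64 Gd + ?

Conserve mass number: 154 = 150 + A, so A = 4.
Conserve atomic number: 66 = 64 + Z, so Z = 2.
A = 4 and Z = 2 is ^4_2 He — an alpha particle.

alpha particle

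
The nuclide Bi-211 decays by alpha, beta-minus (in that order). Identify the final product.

Start: (A, Z) = (211, 83).
After α: (207, 81).
After β⁻: (207, 82).
Z = 82 is lead.

Pb-207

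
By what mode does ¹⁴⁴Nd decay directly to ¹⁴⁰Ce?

alpha decay

ΔA = 140 − 144 = -4; ΔZ = 58 − 60 = -2.
A drops by 4 and Z drops by 2 — the signature of alpha emission.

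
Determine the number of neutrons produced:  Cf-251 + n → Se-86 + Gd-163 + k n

3

Conserve mass number: 252 = 86 + 163 + k, so k = 252 − 249 = 3.
Check atomic number: 98 = 34 + 64 + 0 = 98. ✓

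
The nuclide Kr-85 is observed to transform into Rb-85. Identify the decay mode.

beta-minus decay

ΔA = 85 − 85 = 0; ΔZ = 37 − 36 = +1.
A is unchanged and Z rises by 1 — a neutron has become a proton (β⁻ decay).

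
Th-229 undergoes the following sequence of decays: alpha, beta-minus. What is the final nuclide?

Start: (A, Z) = (229, 90).
After α: (225, 88).
After β⁻: (225, 89).
Z = 89 is actinium.

Ac-225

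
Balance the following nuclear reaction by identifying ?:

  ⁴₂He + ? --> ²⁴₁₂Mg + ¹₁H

Na-21

Conserve mass number: 4 + A = 24 + 1, so A = 21.
Conserve atomic number: 2 + Z = 12 + 1, so Z = 11.
Z = 11 is sodium, so the species is ²¹₁₁Na.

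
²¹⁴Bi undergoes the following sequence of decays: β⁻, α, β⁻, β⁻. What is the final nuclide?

Po-210

Start: (A, Z) = (214, 83).
After β⁻: (214, 84).
After α: (210, 82).
After β⁻: (210, 83).
After β⁻: (210, 84).
Z = 84 is polonium.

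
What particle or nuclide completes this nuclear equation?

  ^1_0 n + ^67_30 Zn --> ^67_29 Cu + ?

Conserve mass number: 1 + 67 = 67 + A, so A = 1.
Conserve atomic number: 0 + 30 = 29 + Z, so Z = 1.
A = 1 and Z = 1 is ^1_1 H — a proton.

proton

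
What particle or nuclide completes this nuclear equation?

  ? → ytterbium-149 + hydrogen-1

Lu-150

Conserve mass number: A = 149 + 1, so A = 150.
Conserve atomic number: Z = 70 + 1, so Z = 71.
Z = 71 is lutetium, so the species is lutetium-150.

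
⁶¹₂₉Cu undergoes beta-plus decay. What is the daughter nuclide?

Ni-61

Beta-plus decay: mass number changes by +0, atomic number by -1.
A: 61 = 61; Z: 29 − 1 = 28.
Z = 28 is nickel, so the daughter is ⁶¹₂₈Ni.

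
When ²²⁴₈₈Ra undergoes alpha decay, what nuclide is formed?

Alpha decay: mass number changes by -4, atomic number by -2.
A: 224 − 4 = 220; Z: 88 − 2 = 86.
Z = 86 is radon, so the daughter is ²²⁰₈₆Rn.

Rn-220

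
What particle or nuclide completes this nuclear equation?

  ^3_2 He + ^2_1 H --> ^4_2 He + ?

Conserve mass number: 3 + 2 = 4 + A, so A = 1.
Conserve atomic number: 2 + 1 = 2 + Z, so Z = 1.
A = 1 and Z = 1 is ^1_1 H — a proton.

proton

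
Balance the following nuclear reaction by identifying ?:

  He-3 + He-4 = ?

Conserve mass number: 3 + 4 = A, so A = 7.
Conserve atomic number: 2 + 2 = Z, so Z = 4.
Z = 4 is beryllium, so the species is Be-7.

Be-7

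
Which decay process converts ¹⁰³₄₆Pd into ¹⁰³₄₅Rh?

ΔA = 103 − 103 = 0; ΔZ = 45 − 46 = -1.
A is unchanged and Z drops by 1 — a proton has become a neutron (β⁺ emission or electron capture).

beta-plus decay or electron capture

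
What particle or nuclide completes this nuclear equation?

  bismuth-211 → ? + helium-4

Tl-207

Conserve mass number: 211 = A + 4, so A = 207.
Conserve atomic number: 83 = Z + 2, so Z = 81.
Z = 81 is thallium, so the species is thallium-207.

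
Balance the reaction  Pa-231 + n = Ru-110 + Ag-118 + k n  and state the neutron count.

Conserve mass number: 232 = 110 + 118 + k, so k = 232 − 228 = 4.
Check atomic number: 91 = 44 + 47 + 0 = 91. ✓

4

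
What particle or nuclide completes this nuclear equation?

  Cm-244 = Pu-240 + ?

Conserve mass number: 244 = 240 + A, so A = 4.
Conserve atomic number: 96 = 94 + Z, so Z = 2.
A = 4 and Z = 2 is He-4 — an alpha particle.

alpha particle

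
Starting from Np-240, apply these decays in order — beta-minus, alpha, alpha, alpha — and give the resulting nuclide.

Start: (A, Z) = (240, 93).
After β⁻: (240, 94).
After α: (236, 92).
After α: (232, 90).
After α: (228, 88).
Z = 88 is radium.

Ra-228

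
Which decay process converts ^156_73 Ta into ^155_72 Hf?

proton emission

ΔA = 155 − 156 = -1; ΔZ = 72 − 73 = -1.
A drops by 1 and Z drops by 1 — a proton was emitted.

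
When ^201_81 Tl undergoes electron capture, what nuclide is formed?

Hg-201

Electron capture: mass number changes by +0, atomic number by -1.
A: 201 = 201; Z: 81 − 1 = 80.
Z = 80 is mercury, so the daughter is ^201_80 Hg.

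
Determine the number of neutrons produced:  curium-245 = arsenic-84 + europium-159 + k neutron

2

Conserve mass number: 245 = 84 + 159 + k, so k = 245 − 243 = 2.
Check atomic number: 96 = 33 + 63 + 0 = 96. ✓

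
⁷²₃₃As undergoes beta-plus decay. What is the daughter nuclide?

Ge-72

Beta-plus decay: mass number changes by +0, atomic number by -1.
A: 72 = 72; Z: 33 − 1 = 32.
Z = 32 is germanium, so the daughter is ⁷²₃₂Ge.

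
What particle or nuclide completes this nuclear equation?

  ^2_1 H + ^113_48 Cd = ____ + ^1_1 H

Conserve mass number: 2 + 113 = A + 1, so A = 114.
Conserve atomic number: 1 + 48 = Z + 1, so Z = 48.
Z = 48 is cadmium, so the species is ^114_48 Cd.

Cd-114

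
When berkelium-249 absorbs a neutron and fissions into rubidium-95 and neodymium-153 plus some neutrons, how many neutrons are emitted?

2

Conserve mass number: 250 = 95 + 153 + k, so k = 250 − 248 = 2.
Check atomic number: 97 = 37 + 60 + 0 = 97. ✓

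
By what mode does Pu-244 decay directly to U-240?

ΔA = 240 − 244 = -4; ΔZ = 92 − 94 = -2.
A drops by 4 and Z drops by 2 — the signature of alpha emission.

alpha decay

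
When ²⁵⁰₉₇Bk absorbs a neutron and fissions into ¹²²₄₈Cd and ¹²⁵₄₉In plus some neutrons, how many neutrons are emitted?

4

Conserve mass number: 251 = 122 + 125 + k, so k = 251 − 247 = 4.
Check atomic number: 97 = 48 + 49 + 0 = 97. ✓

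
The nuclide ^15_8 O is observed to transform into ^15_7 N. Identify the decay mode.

beta-plus decay or electron capture

ΔA = 15 − 15 = 0; ΔZ = 7 − 8 = -1.
A is unchanged and Z drops by 1 — a proton has become a neutron (β⁺ emission or electron capture).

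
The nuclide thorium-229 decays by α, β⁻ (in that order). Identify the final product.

Start: (A, Z) = (229, 90).
After α: (225, 88).
After β⁻: (225, 89).
Z = 89 is actinium.

Ac-225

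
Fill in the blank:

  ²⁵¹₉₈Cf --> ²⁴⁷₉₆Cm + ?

Conserve mass number: 251 = 247 + A, so A = 4.
Conserve atomic number: 98 = 96 + Z, so Z = 2.
A = 4 and Z = 2 is ⁴₂He — an alpha particle.

alpha particle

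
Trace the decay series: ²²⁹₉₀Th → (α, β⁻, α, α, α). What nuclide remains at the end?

Bi-213

Start: (A, Z) = (229, 90).
After α: (225, 88).
After β⁻: (225, 89).
After α: (221, 87).
After α: (217, 85).
After α: (213, 83).
Z = 83 is bismuth.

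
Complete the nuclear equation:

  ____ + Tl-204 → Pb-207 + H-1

alpha particle

Conserve mass number: A + 204 = 207 + 1, so A = 4.
Conserve atomic number: Z + 81 = 82 + 1, so Z = 2.
A = 4 and Z = 2 is He-4 — an alpha particle.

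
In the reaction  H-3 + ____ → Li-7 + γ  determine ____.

Conserve mass number: 3 + A = 7 + 0, so A = 4.
Conserve atomic number: 1 + Z = 3 + 0, so Z = 2.
A = 4 and Z = 2 is He-4 — an alpha particle.

alpha particle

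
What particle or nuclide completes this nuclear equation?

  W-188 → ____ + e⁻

Re-188

Conserve mass number: 188 = A + 0, so A = 188.
Conserve atomic number: 74 = Z − 1, so Z = 75.
Z = 75 is rhenium, so the species is Re-188.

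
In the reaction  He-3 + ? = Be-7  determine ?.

alpha particle

Conserve mass number: 3 + A = 7, so A = 4.
Conserve atomic number: 2 + Z = 4, so Z = 2.
A = 4 and Z = 2 is He-4 — an alpha particle.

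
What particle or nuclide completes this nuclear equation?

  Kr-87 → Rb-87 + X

Conserve mass number: 87 = 87 + A, so A = 0.
Conserve atomic number: 36 = 37 + Z, so Z = -1.
A = 0 and Z = -1 is e⁻ — a beta-minus particle.

beta-minus particle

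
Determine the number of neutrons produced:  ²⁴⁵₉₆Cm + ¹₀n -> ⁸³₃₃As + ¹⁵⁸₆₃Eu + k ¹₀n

Conserve mass number: 246 = 83 + 158 + k, so k = 246 − 241 = 5.
Check atomic number: 96 = 33 + 63 + 0 = 96. ✓

5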